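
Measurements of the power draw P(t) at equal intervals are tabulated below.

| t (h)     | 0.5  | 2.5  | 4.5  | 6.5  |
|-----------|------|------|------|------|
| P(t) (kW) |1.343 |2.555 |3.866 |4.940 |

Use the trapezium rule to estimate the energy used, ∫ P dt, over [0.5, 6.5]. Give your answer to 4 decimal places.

h = 2, n = 3.
(h/2)·[y₀ + 2y₁ + 2y₂ + y₃] = 1·(19.125) = 19.1250.

19.1250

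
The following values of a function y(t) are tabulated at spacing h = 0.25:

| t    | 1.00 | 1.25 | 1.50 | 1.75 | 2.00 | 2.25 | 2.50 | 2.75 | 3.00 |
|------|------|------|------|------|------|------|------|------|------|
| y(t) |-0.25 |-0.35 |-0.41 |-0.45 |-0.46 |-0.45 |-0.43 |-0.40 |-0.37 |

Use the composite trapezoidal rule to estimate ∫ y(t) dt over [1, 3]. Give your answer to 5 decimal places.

h = 0.25, n = 8.
(h/2)·[y₀ + 2y₁ + 2y₂ + 2y₃ + 2y₄ + 2y₅ + 2y₆ + 2y₇ + y₈] = 0.125·(-6.52) = -0.81500.

-0.81500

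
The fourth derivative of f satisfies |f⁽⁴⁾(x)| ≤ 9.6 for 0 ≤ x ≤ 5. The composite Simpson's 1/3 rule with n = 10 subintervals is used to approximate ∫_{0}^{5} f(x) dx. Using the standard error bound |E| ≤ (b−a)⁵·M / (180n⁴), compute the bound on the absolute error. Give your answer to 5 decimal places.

|E| ≤ (5)⁵·9.6 / (180·10⁴) = 30000/1800000 = 0.01667.

0.01667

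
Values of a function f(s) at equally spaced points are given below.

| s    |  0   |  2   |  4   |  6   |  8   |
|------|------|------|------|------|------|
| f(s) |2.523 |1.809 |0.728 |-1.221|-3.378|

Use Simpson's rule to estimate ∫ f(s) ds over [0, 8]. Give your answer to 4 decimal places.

1.9687

h = 2, n = 4.
(h/3)·[y₀ + 4y₁ + 2y₂ + 4y₃ + y₄] = 0.666667·(2.953) = 1.9687.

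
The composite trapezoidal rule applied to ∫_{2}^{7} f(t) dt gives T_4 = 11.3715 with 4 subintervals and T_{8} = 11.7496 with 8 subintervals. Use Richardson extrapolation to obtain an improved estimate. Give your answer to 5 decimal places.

11.87563

R = (4·T_{8} − T_4) / 3 = (4·11.7496 − 11.3715)/3 = (35.6269)/3 = 11.87563.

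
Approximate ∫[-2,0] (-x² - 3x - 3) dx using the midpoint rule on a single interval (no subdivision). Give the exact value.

M = (b−a)·f(-1) = 2·(-1) = -2.

-2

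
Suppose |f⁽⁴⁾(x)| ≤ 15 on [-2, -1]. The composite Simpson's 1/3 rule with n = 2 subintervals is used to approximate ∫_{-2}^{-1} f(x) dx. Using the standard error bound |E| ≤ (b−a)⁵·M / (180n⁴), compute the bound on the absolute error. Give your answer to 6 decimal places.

0.005208

|E| ≤ (1)⁵·15 / (180·2⁴) = 15/2880 = 0.005208.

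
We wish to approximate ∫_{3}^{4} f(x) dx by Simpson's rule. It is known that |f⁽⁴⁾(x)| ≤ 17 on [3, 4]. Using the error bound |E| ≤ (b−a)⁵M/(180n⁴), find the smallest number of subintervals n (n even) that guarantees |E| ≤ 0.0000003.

24

Need 17/(180n⁴) ≤ 0.0000003.
n⁴ ≥ 17/(180·0.0000003) = 314815 ⇒ n ≥ 23.6872, so the smallest even n is 24. (n must be even for Simpson's rule.)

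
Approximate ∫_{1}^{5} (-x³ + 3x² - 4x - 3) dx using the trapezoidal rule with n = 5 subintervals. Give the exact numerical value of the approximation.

h = (5 − 1)/5 = 0.8.
Nodes x₀,…,x₅ = 1, 1.8, 2.6, 3.4, 4.2, 5.
f(x) = -x³ + 3x² - 4x - 3: f₀=-5, f₁=-6.312, f₂=-10.696, f₃=-21.224, f₄=-40.968, f₅=-73.
(h/2)·[f₀ + 2f₁ + 2f₂ + 2f₃ + 2f₄ + f₅] = 0.4·(-236.4) = -94.56.

-94.56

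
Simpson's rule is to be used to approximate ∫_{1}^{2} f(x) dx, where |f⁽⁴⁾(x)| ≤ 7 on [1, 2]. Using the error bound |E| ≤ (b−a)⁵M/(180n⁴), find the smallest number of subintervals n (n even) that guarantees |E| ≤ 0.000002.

12

Need 7/(180n⁴) ≤ 0.000002.
n⁴ ≥ 7/(180·0.000002) = 19444.4 ⇒ n ≥ 11.8086, so the smallest even n is 12. (n must be even for Simpson's rule.)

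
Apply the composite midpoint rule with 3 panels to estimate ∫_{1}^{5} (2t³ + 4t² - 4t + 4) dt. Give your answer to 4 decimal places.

432.2963

h = (5 − 1)/3 = 1.333333.
Midpoints m₁,…,m₃ = 1.666667, 3, 4.333333.
f(m₁)=17.703704, f(m₂)=82, f(m₃)=224.518519.
h·[f(m₁) + f(m₂) + f(m₃)] = 1.333333·(324.222222) = 432.2963.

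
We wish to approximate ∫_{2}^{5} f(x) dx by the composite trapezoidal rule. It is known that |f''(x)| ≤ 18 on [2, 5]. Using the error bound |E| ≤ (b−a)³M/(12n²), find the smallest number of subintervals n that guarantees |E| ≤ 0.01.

64

Need 486/(12n²) ≤ 0.01.
n² ≥ 486/(12·0.01) = 4050 ⇒ n ≥ 63.6396, so the smallest n is 64.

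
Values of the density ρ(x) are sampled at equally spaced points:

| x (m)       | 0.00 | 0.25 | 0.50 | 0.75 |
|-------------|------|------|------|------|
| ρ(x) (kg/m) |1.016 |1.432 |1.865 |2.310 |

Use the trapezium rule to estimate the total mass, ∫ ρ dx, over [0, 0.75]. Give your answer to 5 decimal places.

h = 0.25, n = 3.
(h/2)·[y₀ + 2y₁ + 2y₂ + y₃] = 0.125·(9.920) = 1.24000.

1.24000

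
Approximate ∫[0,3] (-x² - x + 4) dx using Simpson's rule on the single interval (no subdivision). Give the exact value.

-1.5

S = (b−a)/6 · [f(0) + 4f(1.5) + f(3)] = 0.5·[4 + 4·0.25 + (-8)] = -1.5.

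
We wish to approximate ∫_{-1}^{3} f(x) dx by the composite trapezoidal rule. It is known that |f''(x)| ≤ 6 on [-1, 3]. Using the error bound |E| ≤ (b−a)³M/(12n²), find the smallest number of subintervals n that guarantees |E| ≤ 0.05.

Need 384/(12n²) ≤ 0.05.
n² ≥ 384/(12·0.05) = 640 ⇒ n ≥ 25.2982, so the smallest n is 26.

26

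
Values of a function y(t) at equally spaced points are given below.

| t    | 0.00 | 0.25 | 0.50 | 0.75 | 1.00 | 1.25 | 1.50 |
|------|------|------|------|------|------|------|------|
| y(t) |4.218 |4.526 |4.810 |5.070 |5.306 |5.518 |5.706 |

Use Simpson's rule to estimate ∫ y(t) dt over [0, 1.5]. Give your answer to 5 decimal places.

h = 0.25, n = 6.
(h/3)·[y₀ + 4y₁ + 2y₂ + 4y₃ + 2y₄ + 4y₅ + y₆] = 0.083333·(90.612) = 7.55100.

7.55100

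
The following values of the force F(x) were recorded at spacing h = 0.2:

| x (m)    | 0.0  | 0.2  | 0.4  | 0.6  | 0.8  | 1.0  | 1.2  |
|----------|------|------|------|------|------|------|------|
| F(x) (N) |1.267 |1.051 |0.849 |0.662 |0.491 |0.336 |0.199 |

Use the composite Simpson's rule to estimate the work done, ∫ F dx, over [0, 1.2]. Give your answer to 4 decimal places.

0.8228

h = 0.2, n = 6.
(h/3)·[y₀ + 4y₁ + 2y₂ + 4y₃ + 2y₄ + 4y₅ + y₆] = 0.066667·(12.342) = 0.8228.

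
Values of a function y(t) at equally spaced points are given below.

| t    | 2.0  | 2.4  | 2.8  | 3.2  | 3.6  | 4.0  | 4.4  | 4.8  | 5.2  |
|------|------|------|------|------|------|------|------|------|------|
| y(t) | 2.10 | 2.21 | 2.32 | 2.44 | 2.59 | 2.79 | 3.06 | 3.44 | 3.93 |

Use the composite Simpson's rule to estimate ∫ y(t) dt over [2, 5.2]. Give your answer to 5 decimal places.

h = 0.4, n = 8.
(h/3)·[y₀ + 4y₁ + 2y₂ + 4y₃ + 2y₄ + 4y₅ + 2y₆ + 4y₇ + y₈] = 0.133333·(65.49) = 8.73200.

8.73200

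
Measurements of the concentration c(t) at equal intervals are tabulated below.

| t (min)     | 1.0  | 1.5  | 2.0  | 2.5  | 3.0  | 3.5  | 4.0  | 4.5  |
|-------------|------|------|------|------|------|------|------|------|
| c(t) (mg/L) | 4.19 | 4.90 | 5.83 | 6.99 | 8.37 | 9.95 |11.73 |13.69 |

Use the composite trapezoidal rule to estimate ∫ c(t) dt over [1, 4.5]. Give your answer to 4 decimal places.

h = 0.5, n = 7.
(h/2)·[y₀ + 2y₁ + 2y₂ + 2y₃ + 2y₄ + 2y₅ + 2y₆ + y₇] = 0.25·(113.42) = 28.3550.

28.3550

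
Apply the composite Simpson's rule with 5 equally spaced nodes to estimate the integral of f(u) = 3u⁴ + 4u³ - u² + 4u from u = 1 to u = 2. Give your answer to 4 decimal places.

h = (2 − 1)/4 = 0.25.
Nodes u₀,…,u₄ = 1, 1.25, 1.5, 1.75, 2.
f(u) = 3u⁴ + 4u³ - u² + 4u: f₀=10, f₁=18.57421875, f₂=32.4375, f₃=53.51171875, f₄=84.
(h/3)·[f₀ + 4f₁ + 2f₂ + 4f₃ + f₄] = 0.083333·(447.21875) = 37.2682.

37.2682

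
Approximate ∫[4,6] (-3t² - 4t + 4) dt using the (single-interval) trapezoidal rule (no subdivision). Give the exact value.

-188

T = (b−a)/2 · [f(4) + f(6)] = 1·[(-60) + (-128)] = -188.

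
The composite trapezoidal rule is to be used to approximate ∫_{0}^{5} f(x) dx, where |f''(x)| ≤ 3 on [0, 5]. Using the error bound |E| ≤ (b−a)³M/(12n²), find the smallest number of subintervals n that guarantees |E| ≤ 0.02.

Need 375/(12n²) ≤ 0.02.
n² ≥ 375/(12·0.02) = 1562.5 ⇒ n ≥ 39.5285, so the smallest n is 40.

40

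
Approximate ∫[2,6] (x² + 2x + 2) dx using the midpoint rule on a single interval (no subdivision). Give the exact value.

M = (b−a)·f(4) = 4·(26) = 104.

104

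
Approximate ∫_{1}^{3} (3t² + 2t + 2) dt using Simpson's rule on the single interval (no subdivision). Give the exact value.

S = (b−a)/6 · [f(1) + 4f(2) + f(3)] = 0.333333·[7 + 4·18 + 35] = 38.

38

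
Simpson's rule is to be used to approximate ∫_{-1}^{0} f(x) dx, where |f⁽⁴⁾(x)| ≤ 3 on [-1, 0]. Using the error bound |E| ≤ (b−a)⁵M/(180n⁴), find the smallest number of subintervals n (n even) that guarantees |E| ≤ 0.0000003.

16

Need 3/(180n⁴) ≤ 0.0000003.
n⁴ ≥ 3/(180·0.0000003) = 55555.6 ⇒ n ≥ 15.3526, so the smallest even n is 16. (n must be even for Simpson's rule.)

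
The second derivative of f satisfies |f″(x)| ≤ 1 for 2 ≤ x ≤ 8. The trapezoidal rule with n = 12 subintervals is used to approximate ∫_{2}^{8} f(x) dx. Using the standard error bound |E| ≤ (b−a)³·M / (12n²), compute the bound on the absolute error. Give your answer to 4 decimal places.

|E| ≤ (6)³·1 / (12·12²) = 216/1728 = 0.1250.

0.1250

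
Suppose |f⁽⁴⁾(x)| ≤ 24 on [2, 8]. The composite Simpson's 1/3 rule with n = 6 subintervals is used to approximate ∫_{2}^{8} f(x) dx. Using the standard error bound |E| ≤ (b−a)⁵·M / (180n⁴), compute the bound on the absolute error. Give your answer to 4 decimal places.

0.8000

|E| ≤ (6)⁵·24 / (180·6⁴) = 186624/233280 = 0.8000.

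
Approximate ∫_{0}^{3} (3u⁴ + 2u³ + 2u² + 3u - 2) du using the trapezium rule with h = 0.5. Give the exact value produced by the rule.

219.90625

h = (3 − 0)/6 = 0.5.
Nodes u₀,…,u₆ = 0, 0.5, 1, 1.5, 2, 2.5, 3.
f(u) = 3u⁴ + 2u³ + 2u² + 3u - 2: f₀=-2, f₁=0.4375, f₂=8, f₃=28.9375, f₄=76, f₅=166.4375, f₆=322.
(h/2)·[f₀ + 2f₁ + 2f₂ + 2f₃ + 2f₄ + 2f₅ + f₆] = 0.25·(879.625) = 219.90625.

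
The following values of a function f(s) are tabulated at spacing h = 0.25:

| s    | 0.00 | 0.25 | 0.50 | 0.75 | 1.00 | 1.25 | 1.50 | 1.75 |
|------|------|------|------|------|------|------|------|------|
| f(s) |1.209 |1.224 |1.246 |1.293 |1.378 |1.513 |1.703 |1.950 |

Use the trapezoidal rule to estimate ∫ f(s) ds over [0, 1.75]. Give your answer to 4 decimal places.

h = 0.25, n = 7.
(h/2)·[y₀ + 2y₁ + 2y₂ + 2y₃ + 2y₄ + 2y₅ + 2y₆ + y₇] = 0.125·(19.873) = 2.4841.

2.4841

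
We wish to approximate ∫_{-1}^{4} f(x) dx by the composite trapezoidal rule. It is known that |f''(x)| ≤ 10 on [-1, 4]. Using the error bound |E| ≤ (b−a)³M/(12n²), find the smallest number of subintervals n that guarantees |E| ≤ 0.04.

Need 1250/(12n²) ≤ 0.04.
n² ≥ 1250/(12·0.04) = 2604.17 ⇒ n ≥ 51.0310, so the smallest n is 52.

52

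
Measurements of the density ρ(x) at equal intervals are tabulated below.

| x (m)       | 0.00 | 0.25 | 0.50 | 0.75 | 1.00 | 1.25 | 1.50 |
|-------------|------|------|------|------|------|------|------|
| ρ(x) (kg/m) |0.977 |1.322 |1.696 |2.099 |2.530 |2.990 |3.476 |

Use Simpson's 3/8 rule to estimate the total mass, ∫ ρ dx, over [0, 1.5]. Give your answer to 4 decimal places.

3.2123

h = 0.25, n = 6.
(3h/8)·[y₀ + 3y₁ + 3y₂ + 2y₃ + 3y₄ + 3y₅ + y₆] = 0.09375·(34.265) = 3.2123.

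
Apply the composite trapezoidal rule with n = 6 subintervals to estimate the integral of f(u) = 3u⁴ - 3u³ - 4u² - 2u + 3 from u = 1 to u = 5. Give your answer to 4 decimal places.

h = (5 − 1)/6 = 0.666667.
Nodes u₀,…,u₆ = 1, 1.666667, 2.333333, 3, 3.666667, 4.333333, 5.
f(u) = 3u⁴ - 3u³ - 4u² - 2u + 3: f₀=-3, f₁=-2.185185, f₂=27.370370, f₃=123, f₄=336.259259, f₅=732.925926, f₆=1393.
(h/2)·[f₀ + 2f₁ + 2f₂ + 2f₃ + 2f₄ + 2f₅ + f₆] = 0.333333·(3824.740741) = 1274.9136.

1274.9136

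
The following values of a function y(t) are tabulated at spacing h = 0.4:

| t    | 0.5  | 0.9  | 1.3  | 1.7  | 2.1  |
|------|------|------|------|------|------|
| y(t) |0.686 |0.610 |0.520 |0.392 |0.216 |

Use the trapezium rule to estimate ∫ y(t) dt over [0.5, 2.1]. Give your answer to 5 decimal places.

0.78920

h = 0.4, n = 4.
(h/2)·[y₀ + 2y₁ + 2y₂ + 2y₃ + y₄] = 0.2·(3.946) = 0.78920.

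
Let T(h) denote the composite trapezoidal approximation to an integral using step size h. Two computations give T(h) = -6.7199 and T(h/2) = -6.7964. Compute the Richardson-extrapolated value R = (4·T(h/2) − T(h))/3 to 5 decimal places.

-6.82190

R = (4·T(h/2) − T(h)) / 3 = (4·(-6.7964) − (-6.7199))/3 = (-20.4657)/3 = -6.82190.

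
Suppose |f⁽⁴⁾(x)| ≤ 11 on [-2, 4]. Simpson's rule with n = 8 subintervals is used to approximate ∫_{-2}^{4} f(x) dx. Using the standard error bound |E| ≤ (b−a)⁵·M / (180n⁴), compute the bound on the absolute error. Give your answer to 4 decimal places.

0.1160

|E| ≤ (6)⁵·11 / (180·8⁴) = 85536/737280 = 0.1160.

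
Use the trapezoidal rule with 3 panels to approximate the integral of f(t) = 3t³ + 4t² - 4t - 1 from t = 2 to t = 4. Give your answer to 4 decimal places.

h = (4 − 2)/3 = 0.666667.
Nodes t₀,…,t₃ = 2, 2.666667, 3.333333, 4.
f(t) = 3t³ + 4t² - 4t - 1: f₀=31, f₁=73.666667, f₂=141.222222, f₃=239.
(h/2)·[f₀ + 2f₁ + 2f₂ + f₃] = 0.333333·(699.777778) = 233.2593.

233.2593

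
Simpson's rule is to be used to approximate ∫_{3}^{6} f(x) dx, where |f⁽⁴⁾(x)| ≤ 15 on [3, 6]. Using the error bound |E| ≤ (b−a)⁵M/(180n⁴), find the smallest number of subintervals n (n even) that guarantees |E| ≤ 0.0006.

14

Need 3645/(180n⁴) ≤ 0.0006.
n⁴ ≥ 3645/(180·0.0006) = 33750 ⇒ n ≥ 13.5540, so the smallest even n is 14. (n must be even for Simpson's rule.)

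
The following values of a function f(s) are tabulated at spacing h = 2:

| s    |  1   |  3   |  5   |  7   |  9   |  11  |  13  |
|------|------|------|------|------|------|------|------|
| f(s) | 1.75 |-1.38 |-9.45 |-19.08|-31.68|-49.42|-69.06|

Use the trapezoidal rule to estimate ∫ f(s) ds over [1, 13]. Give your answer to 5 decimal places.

-289.33000

h = 2, n = 6.
(h/2)·[y₀ + 2y₁ + 2y₂ + 2y₃ + 2y₄ + 2y₅ + y₆] = 1·(-289.33) = -289.33000.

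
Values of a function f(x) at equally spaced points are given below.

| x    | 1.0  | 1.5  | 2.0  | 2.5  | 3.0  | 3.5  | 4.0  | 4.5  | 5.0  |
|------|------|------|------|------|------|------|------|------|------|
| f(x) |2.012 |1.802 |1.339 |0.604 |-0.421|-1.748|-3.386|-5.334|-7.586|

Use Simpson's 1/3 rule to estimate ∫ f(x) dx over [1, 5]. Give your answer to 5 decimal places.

h = 0.5, n = 8.
(h/3)·[y₀ + 4y₁ + 2y₂ + 4y₃ + 2y₄ + 4y₅ + 2y₆ + 4y₇ + y₈] = 0.166667·(-29.214) = -4.86900.

-4.86900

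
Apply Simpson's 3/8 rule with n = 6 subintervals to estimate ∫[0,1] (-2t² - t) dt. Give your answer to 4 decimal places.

h = (1 − 0)/6 = 0.166667.
Nodes t₀,…,t₆ = 0, 0.166667, 0.333333, 0.5, 0.666667, 0.833333, 1.
f(t) = -2t² - t: f₀=0, f₁=-0.222222, f₂=-0.555556, f₃=-1, f₄=-1.555556, f₅=-2.222222, f₆=-3.
(3h/8)·[f₀ + 3f₁ + 3f₂ + 2f₃ + 3f₄ + 3f₅ + f₆] = 0.0625·(-18.666667) = -1.1667.

-1.1667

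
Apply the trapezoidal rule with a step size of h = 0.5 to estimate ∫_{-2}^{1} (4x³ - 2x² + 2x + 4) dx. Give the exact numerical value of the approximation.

h = (1 − (-2))/6 = 0.5.
Nodes x₀,…,x₆ = -2, -1.5, -1, -0.5, 0, 0.5, 1.
f(x) = 4x³ - 2x² + 2x + 4: f₀=-40, f₁=-17, f₂=-4, f₃=2, f₄=4, f₅=5, f₆=8.
(h/2)·[f₀ + 2f₁ + 2f₂ + 2f₃ + 2f₄ + 2f₅ + f₆] = 0.25·(-52) = -13.

-13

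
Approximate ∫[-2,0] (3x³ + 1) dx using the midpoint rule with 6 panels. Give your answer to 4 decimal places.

h = (0 − (-2))/6 = 0.333333.
Midpoints m₁,…,m₆ = -1.833333, -1.5, -1.166667, -0.833333, -0.5, -0.166667.
f(m₁)=-17.486111, f(m₂)=-9.125, f(m₃)=-3.763889, f(m₄)=-0.736111, f(m₅)=0.625, f(m₆)=0.986111.
h·[f(m₁) + f(m₂) + f(m₃) + f(m₄) + f(m₅) + f(m₆)] = 0.333333·(-29.5) = -9.8333.

-9.8333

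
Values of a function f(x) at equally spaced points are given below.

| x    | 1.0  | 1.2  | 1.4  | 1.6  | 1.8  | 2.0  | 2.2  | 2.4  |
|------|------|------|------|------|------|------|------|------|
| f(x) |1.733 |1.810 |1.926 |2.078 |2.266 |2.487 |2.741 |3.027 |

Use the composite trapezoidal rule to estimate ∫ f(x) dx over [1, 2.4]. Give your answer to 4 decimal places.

h = 0.2, n = 7.
(h/2)·[y₀ + 2y₁ + 2y₂ + 2y₃ + 2y₄ + 2y₅ + 2y₆ + y₇] = 0.1·(31.376) = 3.1376.

3.1376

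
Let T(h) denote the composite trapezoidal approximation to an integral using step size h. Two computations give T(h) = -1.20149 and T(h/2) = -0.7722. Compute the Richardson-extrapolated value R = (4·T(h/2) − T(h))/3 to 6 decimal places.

R = (4·T(h/2) − T(h)) / 3 = (4·(-0.7722) − (-1.20149))/3 = (-1.88731)/3 = -0.629103.

-0.629103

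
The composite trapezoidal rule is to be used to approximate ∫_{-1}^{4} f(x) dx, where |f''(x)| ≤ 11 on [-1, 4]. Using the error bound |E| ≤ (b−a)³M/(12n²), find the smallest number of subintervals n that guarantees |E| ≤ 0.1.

34

Need 1375/(12n²) ≤ 0.1.
n² ≥ 1375/(12·0.1) = 1145.83 ⇒ n ≥ 33.8502, so the smallest n is 34.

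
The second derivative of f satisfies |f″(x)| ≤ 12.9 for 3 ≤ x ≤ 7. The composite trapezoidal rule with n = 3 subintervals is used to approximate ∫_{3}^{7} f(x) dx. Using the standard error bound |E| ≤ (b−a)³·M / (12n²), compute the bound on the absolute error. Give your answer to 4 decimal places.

|E| ≤ (4)³·12.9 / (12·3²) = 825.6/108 = 7.6444.

7.6444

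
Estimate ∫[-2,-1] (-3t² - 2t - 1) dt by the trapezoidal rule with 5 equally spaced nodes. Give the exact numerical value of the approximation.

h = (-1 − (-2))/4 = 0.25.
Nodes t₀,…,t₄ = -2, -1.75, -1.5, -1.25, -1.
f(t) = -3t² - 2t - 1: f₀=-9, f₁=-6.6875, f₂=-4.75, f₃=-3.1875, f₄=-2.
(h/2)·[f₀ + 2f₁ + 2f₂ + 2f₃ + f₄] = 0.125·(-40.25) = -5.03125.

-5.03125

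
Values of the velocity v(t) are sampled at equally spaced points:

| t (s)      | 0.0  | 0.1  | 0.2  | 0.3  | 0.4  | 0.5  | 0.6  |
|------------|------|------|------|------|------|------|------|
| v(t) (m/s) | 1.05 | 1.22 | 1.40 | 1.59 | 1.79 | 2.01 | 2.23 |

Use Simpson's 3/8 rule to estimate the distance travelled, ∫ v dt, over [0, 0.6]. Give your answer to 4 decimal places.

h = 0.1, n = 6.
(3h/8)·[y₀ + 3y₁ + 3y₂ + 2y₃ + 3y₄ + 3y₅ + y₆] = 0.0375·(25.72) = 0.9645.

0.9645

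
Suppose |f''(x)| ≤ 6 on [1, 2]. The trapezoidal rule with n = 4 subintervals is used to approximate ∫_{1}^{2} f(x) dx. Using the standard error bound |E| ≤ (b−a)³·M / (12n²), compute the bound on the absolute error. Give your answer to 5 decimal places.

0.03125

|E| ≤ (1)³·6 / (12·4²) = 6/192 = 0.03125.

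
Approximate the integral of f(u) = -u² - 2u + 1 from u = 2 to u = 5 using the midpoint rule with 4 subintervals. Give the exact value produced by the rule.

-56.859375

h = (5 − 2)/4 = 0.75.
Midpoints m₁,…,m₄ = 2.375, 3.125, 3.875, 4.625.
f(m₁)=-9.390625, f(m₂)=-15.015625, f(m₃)=-21.765625, f(m₄)=-29.640625.
h·[f(m₁) + f(m₂) + f(m₃) + f(m₄)] = 0.75·(-75.8125) = -56.859375.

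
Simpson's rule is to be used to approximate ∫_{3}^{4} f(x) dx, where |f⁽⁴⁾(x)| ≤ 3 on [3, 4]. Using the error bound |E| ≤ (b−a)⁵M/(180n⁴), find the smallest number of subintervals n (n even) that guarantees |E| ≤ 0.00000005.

26

Need 3/(180n⁴) ≤ 0.00000005.
n⁴ ≥ 3/(180·0.00000005) = 333333 ⇒ n ≥ 24.0281, so the smallest even n is 26. (n must be even for Simpson's rule.)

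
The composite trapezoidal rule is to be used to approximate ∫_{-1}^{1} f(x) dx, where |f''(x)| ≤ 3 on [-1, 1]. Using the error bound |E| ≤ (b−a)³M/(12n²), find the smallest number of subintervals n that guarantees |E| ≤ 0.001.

Need 24/(12n²) ≤ 0.001.
n² ≥ 24/(12·0.001) = 2000 ⇒ n ≥ 44.7214, so the smallest n is 45.

45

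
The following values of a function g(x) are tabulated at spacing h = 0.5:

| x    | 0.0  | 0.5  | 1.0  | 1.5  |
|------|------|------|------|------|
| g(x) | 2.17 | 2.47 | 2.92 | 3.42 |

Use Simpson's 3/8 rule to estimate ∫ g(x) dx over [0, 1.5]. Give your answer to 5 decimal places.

h = 0.5, n = 3.
(3h/8)·[y₀ + 3y₁ + 3y₂ + y₃] = 0.1875·(21.76) = 4.08000.

4.08000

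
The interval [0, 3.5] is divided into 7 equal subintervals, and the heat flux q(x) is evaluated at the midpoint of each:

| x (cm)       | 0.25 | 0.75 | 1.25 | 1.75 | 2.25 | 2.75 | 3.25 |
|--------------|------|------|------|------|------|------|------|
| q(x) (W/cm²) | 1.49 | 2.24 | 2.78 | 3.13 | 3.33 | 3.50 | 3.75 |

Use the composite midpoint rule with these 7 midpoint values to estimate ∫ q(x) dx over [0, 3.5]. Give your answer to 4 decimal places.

h = 0.5, n = 7.
h·[y(m₁) + y(m₂) + y(m₃) + y(m₄) + y(m₅) + y(m₆) + y(m₇)] = 0.5·(20.22) = 10.1100.

10.1100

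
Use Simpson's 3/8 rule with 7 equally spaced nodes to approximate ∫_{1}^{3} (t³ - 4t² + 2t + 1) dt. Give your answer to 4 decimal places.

-4.6667

h = (3 − 1)/6 = 0.333333.
Nodes t₀,…,t₆ = 1, 1.333333, 1.666667, 2, 2.333333, 2.666667, 3.
f(t) = t³ - 4t² + 2t + 1: f₀=0, f₁=-1.074074, f₂=-2.148148, f₃=-3, f₄=-3.407407, f₅=-3.148148, f₆=-2.
(3h/8)·[f₀ + 3f₁ + 3f₂ + 2f₃ + 3f₄ + 3f₅ + f₆] = 0.125·(-37.333333) = -4.6667.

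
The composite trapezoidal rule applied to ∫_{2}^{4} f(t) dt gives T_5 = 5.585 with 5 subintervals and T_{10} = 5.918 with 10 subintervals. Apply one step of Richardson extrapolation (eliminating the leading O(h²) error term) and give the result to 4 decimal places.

R = (4·T_{10} − T_5) / 3 = (4·5.918 − 5.585)/3 = (18.087)/3 = 6.0290.

6.0290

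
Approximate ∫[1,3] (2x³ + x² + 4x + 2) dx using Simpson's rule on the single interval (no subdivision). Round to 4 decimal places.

68.6667

S = (b−a)/6 · [f(1) + 4f(2) + f(3)] = 0.333333·[9 + 4·30 + 77] = 68.6667.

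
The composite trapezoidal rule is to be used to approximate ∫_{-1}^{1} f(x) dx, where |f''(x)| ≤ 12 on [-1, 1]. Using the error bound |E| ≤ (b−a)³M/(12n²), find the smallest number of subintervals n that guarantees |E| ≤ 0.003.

52

Need 96/(12n²) ≤ 0.003.
n² ≥ 96/(12·0.003) = 2666.67 ⇒ n ≥ 51.6398, so the smallest n is 52.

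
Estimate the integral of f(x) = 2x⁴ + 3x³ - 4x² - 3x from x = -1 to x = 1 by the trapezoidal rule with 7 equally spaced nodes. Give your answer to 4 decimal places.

h = (1 − (-1))/6 = 0.333333.
Nodes x₀,…,x₆ = -1, -0.666667, -0.333333, 0, 0.333333, 0.666667, 1.
f(x) = 2x⁴ + 3x³ - 4x² - 3x: f₀=-2, f₁=-0.271605, f₂=0.469136, f₃=0, f₄=-1.308642, f₅=-2.493827, f₆=-2.
(h/2)·[f₀ + 2f₁ + 2f₂ + 2f₃ + 2f₄ + 2f₅ + f₆] = 0.166667·(-11.209877) = -1.8683.

-1.8683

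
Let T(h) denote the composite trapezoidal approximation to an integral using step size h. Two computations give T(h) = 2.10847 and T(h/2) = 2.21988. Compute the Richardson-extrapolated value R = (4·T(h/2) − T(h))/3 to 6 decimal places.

2.257017

R = (4·T(h/2) − T(h)) / 3 = (4·2.21988 − 2.10847)/3 = (6.77105)/3 = 2.257017.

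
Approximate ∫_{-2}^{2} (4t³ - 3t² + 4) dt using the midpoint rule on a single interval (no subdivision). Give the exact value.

16

M = (b−a)·f(0) = 4·(4) = 16.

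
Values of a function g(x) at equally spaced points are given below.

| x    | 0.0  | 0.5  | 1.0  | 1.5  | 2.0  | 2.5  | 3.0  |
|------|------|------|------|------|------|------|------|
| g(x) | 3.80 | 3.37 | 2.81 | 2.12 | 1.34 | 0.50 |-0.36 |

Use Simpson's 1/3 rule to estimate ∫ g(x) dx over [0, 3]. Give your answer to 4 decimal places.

h = 0.5, n = 6.
(h/3)·[y₀ + 4y₁ + 2y₂ + 4y₃ + 2y₄ + 4y₅ + y₆] = 0.166667·(35.70) = 5.9500.

5.9500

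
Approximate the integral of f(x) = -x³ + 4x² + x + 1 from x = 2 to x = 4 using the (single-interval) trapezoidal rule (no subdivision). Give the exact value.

16

T = (b−a)/2 · [f(2) + f(4)] = 1·[11 + 5] = 16.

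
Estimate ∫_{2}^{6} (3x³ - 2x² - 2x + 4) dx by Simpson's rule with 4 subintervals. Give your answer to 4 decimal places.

805.3333

h = (6 − 2)/4 = 1.
Nodes x₀,…,x₄ = 2, 3, 4, 5, 6.
f(x) = 3x³ - 2x² - 2x + 4: f₀=16, f₁=61, f₂=156, f₃=319, f₄=568.
(h/3)·[f₀ + 4f₁ + 2f₂ + 4f₃ + f₄] = 0.333333·(2416) = 805.3333.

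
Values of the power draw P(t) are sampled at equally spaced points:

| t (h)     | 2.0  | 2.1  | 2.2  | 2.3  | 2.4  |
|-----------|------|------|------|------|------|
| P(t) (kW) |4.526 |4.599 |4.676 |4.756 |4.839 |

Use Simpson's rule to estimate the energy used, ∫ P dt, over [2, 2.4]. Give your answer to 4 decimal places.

h = 0.1, n = 4.
(h/3)·[y₀ + 4y₁ + 2y₂ + 4y₃ + y₄] = 0.033333·(56.137) = 1.8712.

1.8712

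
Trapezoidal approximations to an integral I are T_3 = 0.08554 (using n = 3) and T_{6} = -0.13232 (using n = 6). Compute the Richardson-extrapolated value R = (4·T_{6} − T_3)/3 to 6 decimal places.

R = (4·T_{6} − T_3) / 3 = (4·(-0.13232) − 0.08554)/3 = (-0.61482)/3 = -0.204940.

-0.204940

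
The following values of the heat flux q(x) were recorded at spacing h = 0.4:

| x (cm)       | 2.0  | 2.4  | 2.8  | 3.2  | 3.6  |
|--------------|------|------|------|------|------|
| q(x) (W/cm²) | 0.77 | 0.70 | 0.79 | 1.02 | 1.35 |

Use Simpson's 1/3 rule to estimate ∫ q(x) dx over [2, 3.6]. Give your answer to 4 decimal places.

h = 0.4, n = 4.
(h/3)·[y₀ + 4y₁ + 2y₂ + 4y₃ + y₄] = 0.133333·(10.58) = 1.4107.

1.4107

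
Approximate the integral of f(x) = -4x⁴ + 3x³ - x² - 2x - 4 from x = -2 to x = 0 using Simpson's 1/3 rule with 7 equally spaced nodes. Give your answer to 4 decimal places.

-44.2798

h = (0 − (-2))/6 = 0.333333.
Nodes x₀,…,x₆ = -2, -1.666667, -1.333333, -1, -0.666667, -0.333333, 0.
f(x) = -4x⁴ + 3x³ - x² - 2x - 4: f₀=-92, f₁=-48.197531, f₂=-22.864198, f₃=-10, f₄=-4.790123, f₅=-3.604938, f₆=-4.
(h/3)·[f₀ + 4f₁ + 2f₂ + 4f₃ + 2f₄ + 4f₅ + f₆] = 0.111111·(-398.518519) = -44.2798.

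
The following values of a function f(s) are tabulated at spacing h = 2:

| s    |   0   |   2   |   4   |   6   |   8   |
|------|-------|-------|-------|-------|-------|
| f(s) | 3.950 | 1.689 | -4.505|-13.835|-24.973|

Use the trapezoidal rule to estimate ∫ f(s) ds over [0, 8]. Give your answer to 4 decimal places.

-54.3250

h = 2, n = 4.
(h/2)·[y₀ + 2y₁ + 2y₂ + 2y₃ + y₄] = 1·(-54.325) = -54.3250.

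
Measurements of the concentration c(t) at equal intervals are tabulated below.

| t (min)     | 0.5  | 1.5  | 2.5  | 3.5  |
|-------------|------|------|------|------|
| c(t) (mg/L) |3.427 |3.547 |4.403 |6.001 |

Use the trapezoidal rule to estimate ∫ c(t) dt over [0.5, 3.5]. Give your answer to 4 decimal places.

12.6640

h = 1, n = 3.
(h/2)·[y₀ + 2y₁ + 2y₂ + y₃] = 0.5·(25.328) = 12.6640.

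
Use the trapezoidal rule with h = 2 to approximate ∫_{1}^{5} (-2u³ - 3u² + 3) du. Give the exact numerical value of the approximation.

-480

h = (5 − 1)/2 = 2.
Nodes u₀,…,u₂ = 1, 3, 5.
f(u) = -2u³ - 3u² + 3: f₀=-2, f₁=-78, f₂=-322.
(h/2)·[f₀ + 2f₁ + f₂] = 1·(-480) = -480.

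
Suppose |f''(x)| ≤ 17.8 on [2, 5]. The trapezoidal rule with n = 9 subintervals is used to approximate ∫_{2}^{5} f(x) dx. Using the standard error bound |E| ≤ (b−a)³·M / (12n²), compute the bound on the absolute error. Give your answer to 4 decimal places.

|E| ≤ (3)³·17.8 / (12·9²) = 480.6/972 = 0.4944.

0.4944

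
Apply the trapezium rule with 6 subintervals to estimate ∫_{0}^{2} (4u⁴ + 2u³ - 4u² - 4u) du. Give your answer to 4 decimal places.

h = (2 − 0)/6 = 0.333333.
Nodes u₀,…,u₆ = 0, 0.333333, 0.666667, 1, 1.333333, 1.666667, 2.
f(u) = 4u⁴ + 2u³ - 4u² - 4u: f₀=0, f₁=-1.654321, f₂=-3.061728, f₃=-2, f₄=4.938272, f₅=22.345679, f₆=56.
(h/2)·[f₀ + 2f₁ + 2f₂ + 2f₃ + 2f₄ + 2f₅ + f₆] = 0.166667·(97.135802) = 16.1893.

16.1893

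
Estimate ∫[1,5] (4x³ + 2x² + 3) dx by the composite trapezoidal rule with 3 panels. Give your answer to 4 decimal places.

763.7037

h = (5 − 1)/3 = 1.333333.
Nodes x₀,…,x₃ = 1, 2.333333, 3.666667, 5.
f(x) = 4x³ + 2x² + 3: f₀=9, f₁=64.703704, f₂=227.074074, f₃=553.
(h/2)·[f₀ + 2f₁ + 2f₂ + f₃] = 0.666667·(1145.555556) = 763.7037.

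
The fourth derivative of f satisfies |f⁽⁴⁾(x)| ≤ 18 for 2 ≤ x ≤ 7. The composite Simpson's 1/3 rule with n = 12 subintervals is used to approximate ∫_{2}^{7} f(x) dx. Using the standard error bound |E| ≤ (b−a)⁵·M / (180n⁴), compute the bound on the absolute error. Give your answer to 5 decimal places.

0.01507

|E| ≤ (5)⁵·18 / (180·12⁴) = 56250/3732480 = 0.01507.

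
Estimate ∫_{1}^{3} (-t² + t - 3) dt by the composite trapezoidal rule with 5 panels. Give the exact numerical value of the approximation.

h = (3 − 1)/5 = 0.4.
Nodes t₀,…,t₅ = 1, 1.4, 1.8, 2.2, 2.6, 3.
f(t) = -t² + t - 3: f₀=-3, f₁=-3.56, f₂=-4.44, f₃=-5.64, f₄=-7.16, f₅=-9.
(h/2)·[f₀ + 2f₁ + 2f₂ + 2f₃ + 2f₄ + f₅] = 0.2·(-53.6) = -10.72.

-10.72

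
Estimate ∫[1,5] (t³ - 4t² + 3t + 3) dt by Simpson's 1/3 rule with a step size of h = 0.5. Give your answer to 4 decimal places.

38.6667

h = (5 − 1)/8 = 0.5.
Nodes t₀,…,t₈ = 1, 1.5, 2, 2.5, 3, 3.5, 4, 4.5, 5.
f(t) = t³ - 4t² + 3t + 3: f₀=3, f₁=1.875, f₂=1, f₃=1.125, f₄=3, f₅=7.375, f₆=15, f₇=26.625, f₈=43.
(h/3)·[f₀ + 4f₁ + 2f₂ + 4f₃ + 2f₄ + 4f₅ + 2f₆ + 4f₇ + f₈] = 0.166667·(232) = 38.6667.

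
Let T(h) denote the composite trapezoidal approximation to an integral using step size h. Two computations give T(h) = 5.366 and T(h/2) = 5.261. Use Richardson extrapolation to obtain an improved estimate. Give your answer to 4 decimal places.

5.2260

R = (4·T(h/2) − T(h)) / 3 = (4·5.261 − 5.366)/3 = (15.678)/3 = 5.2260.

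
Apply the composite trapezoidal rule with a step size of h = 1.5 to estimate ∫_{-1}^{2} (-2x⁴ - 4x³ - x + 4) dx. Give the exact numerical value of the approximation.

h = (2 − (-1))/2 = 1.5.
Nodes x₀,…,x₂ = -1, 0.5, 2.
f(x) = -2x⁴ - 4x³ - x + 4: f₀=7, f₁=2.875, f₂=-62.
(h/2)·[f₀ + 2f₁ + f₂] = 0.75·(-49.25) = -36.9375.

-36.9375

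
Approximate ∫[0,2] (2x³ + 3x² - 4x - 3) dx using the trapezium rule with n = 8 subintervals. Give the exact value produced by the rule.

h = (2 − 0)/8 = 0.25.
Nodes x₀,…,x₈ = 0, 0.25, 0.5, 0.75, 1, 1.25, 1.5, 1.75, 2.
f(x) = 2x³ + 3x² - 4x - 3: f₀=-3, f₁=-3.78125, f₂=-4, f₃=-3.46875, f₄=-2, f₅=0.59375, f₆=4.5, f₇=9.90625, f₈=17.
(h/2)·[f₀ + 2f₁ + 2f₂ + 2f₃ + 2f₄ + 2f₅ + 2f₆ + 2f₇ + f₈] = 0.125·(17.5) = 2.1875.

2.1875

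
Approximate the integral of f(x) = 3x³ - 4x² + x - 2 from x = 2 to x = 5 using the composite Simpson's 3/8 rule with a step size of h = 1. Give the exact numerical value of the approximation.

h = (5 − 2)/3 = 1.
Nodes x₀,…,x₃ = 2, 3, 4, 5.
f(x) = 3x³ - 4x² + x - 2: f₀=8, f₁=46, f₂=130, f₃=278.
(3h/8)·[f₀ + 3f₁ + 3f₂ + f₃] = 0.375·(814) = 305.25.

305.25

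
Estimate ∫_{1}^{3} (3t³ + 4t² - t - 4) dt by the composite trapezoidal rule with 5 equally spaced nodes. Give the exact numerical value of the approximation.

h = (3 − 1)/4 = 0.5.
Nodes t₀,…,t₄ = 1, 1.5, 2, 2.5, 3.
f(t) = 3t³ + 4t² - t - 4: f₀=2, f₁=13.625, f₂=34, f₃=65.375, f₄=110.
(h/2)·[f₀ + 2f₁ + 2f₂ + 2f₃ + f₄] = 0.25·(338) = 84.5.

84.5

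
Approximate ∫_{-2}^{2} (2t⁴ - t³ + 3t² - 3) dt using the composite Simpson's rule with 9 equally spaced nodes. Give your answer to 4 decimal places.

29.6667

h = (2 − (-2))/8 = 0.5.
Nodes t₀,…,t₈ = -2, -1.5, -1, -0.5, 0, 0.5, 1, 1.5, 2.
f(t) = 2t⁴ - t³ + 3t² - 3: f₀=49, f₁=17.25, f₂=3, f₃=-2, f₄=-3, f₅=-2.25, f₆=1, f₇=10.5, f₈=33.
(h/3)·[f₀ + 4f₁ + 2f₂ + 4f₃ + 2f₄ + 4f₅ + 2f₆ + 4f₇ + f₈] = 0.166667·(178) = 29.6667.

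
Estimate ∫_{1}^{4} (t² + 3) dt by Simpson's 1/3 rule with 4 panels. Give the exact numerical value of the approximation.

30

h = (4 − 1)/4 = 0.75.
Nodes t₀,…,t₄ = 1, 1.75, 2.5, 3.25, 4.
f(t) = t² + 3: f₀=4, f₁=6.0625, f₂=9.25, f₃=13.5625, f₄=19.
(h/3)·[f₀ + 4f₁ + 2f₂ + 4f₃ + f₄] = 0.25·(120) = 30.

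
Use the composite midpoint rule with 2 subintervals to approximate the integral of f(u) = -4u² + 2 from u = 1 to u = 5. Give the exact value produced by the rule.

h = (5 − 1)/2 = 2.
Midpoints m₁,…,m₂ = 2, 4.
f(m₁)=-14, f(m₂)=-62.
h·[f(m₁) + f(m₂)] = 2·(-76) = -152.

-152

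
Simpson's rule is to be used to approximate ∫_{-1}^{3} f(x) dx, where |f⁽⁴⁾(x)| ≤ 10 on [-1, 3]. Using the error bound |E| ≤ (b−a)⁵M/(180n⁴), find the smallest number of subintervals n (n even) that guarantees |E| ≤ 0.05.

Need 10240/(180n⁴) ≤ 0.05.
n⁴ ≥ 10240/(180·0.05) = 1137.78 ⇒ n ≥ 5.8078, so the smallest even n is 6. (n must be even for Simpson's rule.)

6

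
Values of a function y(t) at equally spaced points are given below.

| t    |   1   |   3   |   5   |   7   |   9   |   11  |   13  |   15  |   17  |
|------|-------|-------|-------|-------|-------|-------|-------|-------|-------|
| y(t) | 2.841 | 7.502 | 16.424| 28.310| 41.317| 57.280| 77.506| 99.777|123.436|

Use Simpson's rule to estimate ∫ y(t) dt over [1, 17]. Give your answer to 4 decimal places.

778.8313

h = 2, n = 8.
(h/3)·[y₀ + 4y₁ + 2y₂ + 4y₃ + 2y₄ + 4y₅ + 2y₆ + 4y₇ + y₈] = 0.666667·(1168.247) = 778.8313.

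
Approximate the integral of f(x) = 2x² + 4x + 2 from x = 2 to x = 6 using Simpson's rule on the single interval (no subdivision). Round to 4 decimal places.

210.6667

S = (b−a)/6 · [f(2) + 4f(4) + f(6)] = 0.666667·[18 + 4·50 + 98] = 210.6667.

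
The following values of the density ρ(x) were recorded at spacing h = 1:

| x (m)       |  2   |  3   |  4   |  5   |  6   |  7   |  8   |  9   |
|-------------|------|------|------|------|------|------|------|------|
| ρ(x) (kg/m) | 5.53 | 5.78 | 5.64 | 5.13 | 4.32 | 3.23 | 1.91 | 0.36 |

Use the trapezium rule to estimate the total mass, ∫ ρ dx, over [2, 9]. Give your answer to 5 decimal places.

28.95500

h = 1, n = 7.
(h/2)·[y₀ + 2y₁ + 2y₂ + 2y₃ + 2y₄ + 2y₅ + 2y₆ + y₇] = 0.5·(57.91) = 28.95500.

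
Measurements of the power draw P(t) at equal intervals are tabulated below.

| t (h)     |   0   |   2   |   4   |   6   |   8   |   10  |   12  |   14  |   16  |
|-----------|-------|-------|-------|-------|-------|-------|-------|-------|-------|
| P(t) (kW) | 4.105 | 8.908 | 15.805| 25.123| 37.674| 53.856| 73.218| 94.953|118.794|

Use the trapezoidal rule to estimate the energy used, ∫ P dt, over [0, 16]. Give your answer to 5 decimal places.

h = 2, n = 8.
(h/2)·[y₀ + 2y₁ + 2y₂ + 2y₃ + 2y₄ + 2y₅ + 2y₆ + 2y₇ + y₈] = 1·(741.973) = 741.97300.

741.97300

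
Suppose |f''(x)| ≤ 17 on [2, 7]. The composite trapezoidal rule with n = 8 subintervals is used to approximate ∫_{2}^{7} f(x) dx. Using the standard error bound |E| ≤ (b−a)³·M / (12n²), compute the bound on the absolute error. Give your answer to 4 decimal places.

|E| ≤ (5)³·17 / (12·8²) = 2125/768 = 2.7669.

2.7669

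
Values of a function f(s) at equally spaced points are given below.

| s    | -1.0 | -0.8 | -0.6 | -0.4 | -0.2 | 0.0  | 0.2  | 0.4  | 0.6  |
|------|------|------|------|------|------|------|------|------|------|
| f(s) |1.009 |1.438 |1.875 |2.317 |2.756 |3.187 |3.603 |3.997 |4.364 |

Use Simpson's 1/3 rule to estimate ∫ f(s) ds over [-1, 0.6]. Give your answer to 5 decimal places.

4.37313

h = 0.2, n = 8.
(h/3)·[y₀ + 4y₁ + 2y₂ + 4y₃ + 2y₄ + 4y₅ + 2y₆ + 4y₇ + y₈] = 0.066667·(65.597) = 4.37313.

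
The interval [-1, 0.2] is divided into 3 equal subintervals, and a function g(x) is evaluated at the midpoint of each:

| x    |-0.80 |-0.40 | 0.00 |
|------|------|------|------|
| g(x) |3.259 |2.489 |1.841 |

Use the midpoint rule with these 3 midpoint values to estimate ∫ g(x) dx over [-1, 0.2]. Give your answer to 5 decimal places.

3.03560

h = 0.4, n = 3.
h·[y(m₁) + y(m₂) + y(m₃)] = 0.4·(7.589) = 3.03560.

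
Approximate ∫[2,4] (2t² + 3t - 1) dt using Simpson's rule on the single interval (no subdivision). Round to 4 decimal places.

53.3333

S = (b−a)/6 · [f(2) + 4f(3) + f(4)] = 0.333333·[13 + 4·26 + 43] = 53.3333.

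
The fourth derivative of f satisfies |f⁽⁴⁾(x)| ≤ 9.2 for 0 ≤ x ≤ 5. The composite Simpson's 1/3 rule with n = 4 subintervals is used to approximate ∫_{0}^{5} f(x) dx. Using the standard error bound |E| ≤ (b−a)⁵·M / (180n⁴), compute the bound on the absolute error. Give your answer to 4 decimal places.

0.6239

|E| ≤ (5)⁵·9.2 / (180·4⁴) = 28750/46080 = 0.6239.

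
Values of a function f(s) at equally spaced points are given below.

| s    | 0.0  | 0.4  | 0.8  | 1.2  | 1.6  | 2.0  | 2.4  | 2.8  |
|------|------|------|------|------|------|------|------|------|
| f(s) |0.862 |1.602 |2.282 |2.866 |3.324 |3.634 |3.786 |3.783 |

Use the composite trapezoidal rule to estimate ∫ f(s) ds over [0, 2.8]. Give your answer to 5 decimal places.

7.92660

h = 0.4, n = 7.
(h/2)·[y₀ + 2y₁ + 2y₂ + 2y₃ + 2y₄ + 2y₅ + 2y₆ + y₇] = 0.2·(39.633) = 7.92660.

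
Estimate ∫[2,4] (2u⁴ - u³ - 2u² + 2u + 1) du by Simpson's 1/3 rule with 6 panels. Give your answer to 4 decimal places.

h = (4 − 2)/6 = 0.333333.
Nodes u₀,…,u₆ = 2, 2.333333, 2.666667, 3, 3.333333, 3.666667, 4.
f(u) = 2u⁴ - u³ - 2u² + 2u + 1: f₀=21, f₁=41.358025, f₂=74.283951, f₃=124, f₄=195.320988, f₅=293.654321, f₆=425.
(h/3)·[f₀ + 4f₁ + 2f₂ + 4f₃ + 2f₄ + 4f₅ + f₆] = 0.111111·(2821.259259) = 313.4733.

313.4733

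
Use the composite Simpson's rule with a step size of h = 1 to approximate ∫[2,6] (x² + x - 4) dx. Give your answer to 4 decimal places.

69.3333

h = (6 − 2)/4 = 1.
Nodes x₀,…,x₄ = 2, 3, 4, 5, 6.
f(x) = x² + x - 4: f₀=2, f₁=8, f₂=16, f₃=26, f₄=38.
(h/3)·[f₀ + 4f₁ + 2f₂ + 4f₃ + f₄] = 0.333333·(208) = 69.3333.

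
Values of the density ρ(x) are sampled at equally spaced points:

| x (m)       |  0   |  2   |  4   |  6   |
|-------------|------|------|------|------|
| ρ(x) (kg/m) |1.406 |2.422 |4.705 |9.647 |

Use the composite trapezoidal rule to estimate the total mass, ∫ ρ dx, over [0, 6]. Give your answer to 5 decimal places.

h = 2, n = 3.
(h/2)·[y₀ + 2y₁ + 2y₂ + y₃] = 1·(25.307) = 25.30700.

25.30700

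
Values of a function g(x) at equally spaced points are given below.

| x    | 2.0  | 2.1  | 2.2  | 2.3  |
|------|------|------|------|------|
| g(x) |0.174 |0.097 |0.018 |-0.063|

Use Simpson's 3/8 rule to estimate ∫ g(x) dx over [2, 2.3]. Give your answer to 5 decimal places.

0.01710

h = 0.1, n = 3.
(3h/8)·[y₀ + 3y₁ + 3y₂ + y₃] = 0.0375·(0.456) = 0.01710.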